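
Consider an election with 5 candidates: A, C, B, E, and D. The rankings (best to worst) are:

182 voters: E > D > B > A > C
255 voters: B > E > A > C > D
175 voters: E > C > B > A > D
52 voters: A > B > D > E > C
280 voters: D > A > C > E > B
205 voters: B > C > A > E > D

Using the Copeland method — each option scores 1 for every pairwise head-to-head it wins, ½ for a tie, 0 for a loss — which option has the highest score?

E

A: beats C and D; loses to B and E → score 2.
C: beats D; loses to A, B, and E → score 1.
B: beats A, C, and D; loses to E → score 3.
E: beats A, C, B, and D → score 4.
D: loses to A, C, B, and E → score 0.
E has the best pairwise record.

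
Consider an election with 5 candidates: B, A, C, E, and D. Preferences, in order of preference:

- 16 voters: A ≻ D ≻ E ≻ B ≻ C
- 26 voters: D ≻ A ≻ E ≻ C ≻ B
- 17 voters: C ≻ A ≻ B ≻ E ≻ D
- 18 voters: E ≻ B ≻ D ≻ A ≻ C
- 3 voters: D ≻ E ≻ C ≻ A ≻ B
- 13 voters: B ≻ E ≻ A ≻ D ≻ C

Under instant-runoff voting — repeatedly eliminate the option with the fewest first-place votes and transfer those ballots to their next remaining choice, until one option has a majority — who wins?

E

Round 1: B 13, A 16, C 17, E 18, D 29. Eliminate B.
Round 2: A 16, C 17, E 31, D 29. Eliminate A.
Round 3: C 17, E 31, D 45. Eliminate C.
Round 4: E 48, D 45. E has a majority.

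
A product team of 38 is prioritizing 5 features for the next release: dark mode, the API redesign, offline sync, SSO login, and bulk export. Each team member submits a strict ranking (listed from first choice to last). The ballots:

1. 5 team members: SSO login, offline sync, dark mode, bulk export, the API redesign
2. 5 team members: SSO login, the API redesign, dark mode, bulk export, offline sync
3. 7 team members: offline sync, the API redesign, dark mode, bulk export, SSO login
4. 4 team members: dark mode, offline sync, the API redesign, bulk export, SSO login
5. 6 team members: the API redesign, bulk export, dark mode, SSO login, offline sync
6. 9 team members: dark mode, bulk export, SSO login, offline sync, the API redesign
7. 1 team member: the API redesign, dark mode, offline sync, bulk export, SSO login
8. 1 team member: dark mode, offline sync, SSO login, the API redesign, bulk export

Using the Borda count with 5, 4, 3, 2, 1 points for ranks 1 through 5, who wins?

dark mode: 5·3 + 5·3 + 7·3 + 4·5 + 6·3 + 9·5 + 1·4 + 1·5 = 143
the API redesign: 5·1 + 5·4 + 7·4 + 4·3 + 6·5 + 9·1 + 1·5 + 1·2 = 111
offline sync: 5·4 + 5·1 + 7·5 + 4·4 + 6·1 + 9·2 + 1·3 + 1·4 = 107
SSO login: 5·5 + 5·5 + 7·1 + 4·1 + 6·2 + 9·3 + 1·1 + 1·3 = 104
bulk export: 5·2 + 5·2 + 7·2 + 4·2 + 6·4 + 9·4 + 1·2 + 1·1 = 105
dark mode has the highest Borda score (143).

dark mode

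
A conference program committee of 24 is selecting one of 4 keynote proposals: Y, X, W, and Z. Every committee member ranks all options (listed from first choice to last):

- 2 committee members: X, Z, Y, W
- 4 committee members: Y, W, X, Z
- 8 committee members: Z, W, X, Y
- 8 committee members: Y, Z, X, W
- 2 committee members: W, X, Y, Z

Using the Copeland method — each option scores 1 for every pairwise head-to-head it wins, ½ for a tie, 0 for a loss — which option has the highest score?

Y

Y: beats W and Z; ties X → score 2.5.
X: ties Y; loses to W and Z → score 0.5.
W: beats X; loses to Y and Z → score 1.
Z: beats X and W; loses to Y → score 2.
Y has the best pairwise record.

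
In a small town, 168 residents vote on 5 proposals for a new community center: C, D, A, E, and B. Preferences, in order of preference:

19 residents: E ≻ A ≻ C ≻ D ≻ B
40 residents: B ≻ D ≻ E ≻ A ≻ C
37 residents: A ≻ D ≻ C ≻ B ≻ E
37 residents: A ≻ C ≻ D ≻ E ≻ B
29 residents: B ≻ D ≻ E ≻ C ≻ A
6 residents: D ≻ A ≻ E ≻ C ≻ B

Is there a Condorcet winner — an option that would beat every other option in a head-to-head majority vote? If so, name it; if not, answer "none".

none

Checking pairwise contests:
D beats C 112–56.
A beats D 93–75.
E beats A 88–80.
D beats E 149–19.
C beats B 99–69.
Every option loses at least one head-to-head, so there is no Condorcet winner.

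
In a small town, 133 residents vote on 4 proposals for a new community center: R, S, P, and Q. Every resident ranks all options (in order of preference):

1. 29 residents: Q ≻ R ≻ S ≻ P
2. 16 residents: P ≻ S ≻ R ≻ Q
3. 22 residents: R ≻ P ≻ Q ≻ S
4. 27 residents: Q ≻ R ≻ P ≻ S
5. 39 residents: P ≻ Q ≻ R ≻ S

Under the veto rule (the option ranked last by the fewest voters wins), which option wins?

R

Last-place votes: R 0, S 88, P 29, Q 16.
R is ranked last by the fewest voters, so R wins.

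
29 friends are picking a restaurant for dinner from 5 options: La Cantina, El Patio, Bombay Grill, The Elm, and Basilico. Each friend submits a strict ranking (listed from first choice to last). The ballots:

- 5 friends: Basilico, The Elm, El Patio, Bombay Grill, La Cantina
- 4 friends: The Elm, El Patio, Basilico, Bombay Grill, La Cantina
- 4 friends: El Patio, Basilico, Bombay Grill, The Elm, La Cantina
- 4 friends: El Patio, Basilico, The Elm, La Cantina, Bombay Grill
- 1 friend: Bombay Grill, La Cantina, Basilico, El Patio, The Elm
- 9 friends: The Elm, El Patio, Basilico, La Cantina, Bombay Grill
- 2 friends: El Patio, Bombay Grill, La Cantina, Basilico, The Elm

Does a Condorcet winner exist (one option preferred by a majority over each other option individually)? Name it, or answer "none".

Checking pairwise contests:
El Patio beats La Cantina 28–1.
The Elm beats El Patio 18–11.
El Patio beats Bombay Grill 28–1.
Basilico beats The Elm 16–13.
El Patio beats Basilico 23–6.
Every option loses at least one head-to-head, so there is no Condorcet winner.

none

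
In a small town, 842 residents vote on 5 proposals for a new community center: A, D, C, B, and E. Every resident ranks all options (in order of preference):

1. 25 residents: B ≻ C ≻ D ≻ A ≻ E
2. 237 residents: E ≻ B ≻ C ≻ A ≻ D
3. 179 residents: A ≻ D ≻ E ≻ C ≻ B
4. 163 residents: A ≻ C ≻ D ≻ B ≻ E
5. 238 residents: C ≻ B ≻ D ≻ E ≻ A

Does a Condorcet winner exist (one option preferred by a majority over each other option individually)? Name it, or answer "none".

C

C vs A: 500–342 for C.
C vs D: 663–179 for C.
C vs B: 580–262 for C.
C vs E: 426–416 for C.
C beats every other option head-to-head.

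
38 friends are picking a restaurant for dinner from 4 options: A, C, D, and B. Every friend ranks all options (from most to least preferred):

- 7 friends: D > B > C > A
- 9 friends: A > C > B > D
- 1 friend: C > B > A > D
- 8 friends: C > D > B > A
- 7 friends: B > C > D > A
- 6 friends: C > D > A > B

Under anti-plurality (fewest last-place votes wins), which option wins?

Last-place votes: A 22, C 0, D 10, B 6.
C is ranked last by the fewest voters, so C wins.

C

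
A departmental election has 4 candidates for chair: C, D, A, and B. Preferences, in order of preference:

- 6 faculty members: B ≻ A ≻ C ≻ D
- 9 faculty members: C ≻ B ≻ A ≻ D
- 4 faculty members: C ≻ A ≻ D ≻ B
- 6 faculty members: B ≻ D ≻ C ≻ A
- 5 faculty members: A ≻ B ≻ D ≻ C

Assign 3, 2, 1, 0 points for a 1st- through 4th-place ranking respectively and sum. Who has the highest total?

B

C: 6·1 + 9·3 + 4·3 + 6·1 + 5·0 = 51
D: 6·0 + 9·0 + 4·1 + 6·2 + 5·1 = 21
A: 6·2 + 9·1 + 4·2 + 6·0 + 5·3 = 44
B: 6·3 + 9·2 + 4·0 + 6·3 + 5·2 = 64
B has the highest Borda score (64).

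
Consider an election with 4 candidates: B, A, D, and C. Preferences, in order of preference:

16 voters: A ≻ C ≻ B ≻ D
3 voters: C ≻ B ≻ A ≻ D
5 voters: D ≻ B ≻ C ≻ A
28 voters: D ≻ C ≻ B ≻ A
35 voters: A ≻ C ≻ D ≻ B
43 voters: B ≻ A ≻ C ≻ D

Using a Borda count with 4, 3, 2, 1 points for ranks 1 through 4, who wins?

B: 16·2 + 3·3 + 5·3 + 28·2 + 35·1 + 43·4 = 319
A: 16·4 + 3·2 + 5·1 + 28·1 + 35·4 + 43·3 = 372
D: 16·1 + 3·1 + 5·4 + 28·4 + 35·2 + 43·1 = 264
C: 16·3 + 3·4 + 5·2 + 28·3 + 35·3 + 43·2 = 345
A has the highest Borda score (372).

A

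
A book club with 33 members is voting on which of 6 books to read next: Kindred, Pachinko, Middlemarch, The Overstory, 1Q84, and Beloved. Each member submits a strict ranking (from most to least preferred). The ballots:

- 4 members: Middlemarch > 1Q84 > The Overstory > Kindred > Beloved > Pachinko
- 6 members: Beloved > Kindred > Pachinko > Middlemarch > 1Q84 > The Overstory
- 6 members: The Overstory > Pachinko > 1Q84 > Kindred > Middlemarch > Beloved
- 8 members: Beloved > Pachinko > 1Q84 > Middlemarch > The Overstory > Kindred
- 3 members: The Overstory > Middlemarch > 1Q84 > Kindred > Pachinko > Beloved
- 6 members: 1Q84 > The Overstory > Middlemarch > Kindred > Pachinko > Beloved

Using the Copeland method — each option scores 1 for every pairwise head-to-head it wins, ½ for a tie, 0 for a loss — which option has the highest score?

1Q84

Kindred: beats Pachinko and Beloved; loses to Middlemarch, The Overstory, and 1Q84 → score 2.
Pachinko: beats Middlemarch and 1Q84; loses to Kindred, The Overstory, and Beloved → score 2.
Middlemarch: beats Kindred, The Overstory, and Beloved; loses to Pachinko and 1Q84 → score 3.
The Overstory: beats Kindred, Pachinko, and Beloved; loses to Middlemarch and 1Q84 → score 3.
1Q84: beats Kindred, Middlemarch, The Overstory, and Beloved; loses to Pachinko → score 4.
Beloved: beats Pachinko; loses to Kindred, Middlemarch, The Overstory, and 1Q84 → score 1.
1Q84 has the best pairwise record.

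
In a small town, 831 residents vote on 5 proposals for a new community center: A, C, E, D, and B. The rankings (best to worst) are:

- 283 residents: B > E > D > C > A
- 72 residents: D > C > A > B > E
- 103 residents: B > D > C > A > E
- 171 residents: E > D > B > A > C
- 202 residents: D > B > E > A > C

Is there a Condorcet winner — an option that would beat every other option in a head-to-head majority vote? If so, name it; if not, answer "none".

none

Checking pairwise contests:
C beats A 458–373.
E beats C 656–175.
B beats E 660–171.
E beats D 454–377.
D beats B 445–386.
Every option loses at least one head-to-head, so there is no Condorcet winner.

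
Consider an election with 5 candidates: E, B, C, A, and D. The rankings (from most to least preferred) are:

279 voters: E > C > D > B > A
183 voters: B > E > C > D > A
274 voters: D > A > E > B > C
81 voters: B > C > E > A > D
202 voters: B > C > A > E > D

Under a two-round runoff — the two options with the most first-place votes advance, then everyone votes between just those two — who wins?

E

Round 1 first-place votes: E 279, B 466, C 0, A 0, D 274.
B and E advance.
Runoff: B is preferred to E by 466 voters; E by 553.
E wins the runoff.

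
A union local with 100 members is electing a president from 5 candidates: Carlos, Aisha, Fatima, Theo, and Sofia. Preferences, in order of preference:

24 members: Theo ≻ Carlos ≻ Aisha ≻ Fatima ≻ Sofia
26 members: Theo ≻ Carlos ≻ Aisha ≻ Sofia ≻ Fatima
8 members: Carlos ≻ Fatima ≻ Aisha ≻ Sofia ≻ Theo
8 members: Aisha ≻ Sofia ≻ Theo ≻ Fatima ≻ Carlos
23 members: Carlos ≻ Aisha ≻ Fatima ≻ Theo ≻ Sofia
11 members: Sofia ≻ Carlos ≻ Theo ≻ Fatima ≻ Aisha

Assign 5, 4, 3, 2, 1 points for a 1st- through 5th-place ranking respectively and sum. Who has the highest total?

Carlos: 24·4 + 26·4 + 8·5 + 8·1 + 23·5 + 11·4 = 407
Aisha: 24·3 + 26·3 + 8·3 + 8·5 + 23·4 + 11·1 = 317
Fatima: 24·2 + 26·1 + 8·4 + 8·2 + 23·3 + 11·2 = 213
Theo: 24·5 + 26·5 + 8·1 + 8·3 + 23·2 + 11·3 = 361
Sofia: 24·1 + 26·2 + 8·2 + 8·4 + 23·1 + 11·5 = 202
Carlos has the highest Borda score (407).

Carlos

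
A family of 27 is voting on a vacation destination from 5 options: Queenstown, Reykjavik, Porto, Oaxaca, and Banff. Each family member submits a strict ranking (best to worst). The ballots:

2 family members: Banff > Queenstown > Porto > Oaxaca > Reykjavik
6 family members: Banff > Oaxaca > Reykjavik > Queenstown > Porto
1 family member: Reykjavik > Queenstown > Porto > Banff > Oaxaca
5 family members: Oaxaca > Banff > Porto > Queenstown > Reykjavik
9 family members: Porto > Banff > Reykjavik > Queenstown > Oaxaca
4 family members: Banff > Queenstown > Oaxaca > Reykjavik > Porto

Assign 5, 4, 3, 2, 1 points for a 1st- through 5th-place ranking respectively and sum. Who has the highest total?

Queenstown: 2·4 + 6·2 + 1·4 + 5·2 + 9·2 + 4·4 = 68
Reykjavik: 2·1 + 6·3 + 1·5 + 5·1 + 9·3 + 4·2 = 65
Porto: 2·3 + 6·1 + 1·3 + 5·3 + 9·5 + 4·1 = 79
Oaxaca: 2·2 + 6·4 + 1·1 + 5·5 + 9·1 + 4·3 = 75
Banff: 2·5 + 6·5 + 1·2 + 5·4 + 9·4 + 4·5 = 118
Banff has the highest Borda score (118).

Banff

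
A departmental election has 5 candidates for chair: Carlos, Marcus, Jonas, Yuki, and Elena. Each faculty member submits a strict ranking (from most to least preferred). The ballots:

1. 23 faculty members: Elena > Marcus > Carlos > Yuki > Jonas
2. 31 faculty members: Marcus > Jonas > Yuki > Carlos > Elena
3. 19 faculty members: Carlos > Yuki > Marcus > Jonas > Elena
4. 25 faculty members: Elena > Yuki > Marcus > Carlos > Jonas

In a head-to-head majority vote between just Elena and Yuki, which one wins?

Yuki

Voters preferring Elena to Yuki: 48; preferring Yuki to Elena: 50.
Yuki wins the head-to-head.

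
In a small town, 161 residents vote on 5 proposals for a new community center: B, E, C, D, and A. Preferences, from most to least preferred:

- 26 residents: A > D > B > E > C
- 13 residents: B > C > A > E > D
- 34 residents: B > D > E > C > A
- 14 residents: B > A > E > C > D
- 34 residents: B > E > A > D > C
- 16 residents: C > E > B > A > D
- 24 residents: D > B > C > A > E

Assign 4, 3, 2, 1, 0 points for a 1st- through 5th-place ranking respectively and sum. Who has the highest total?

B

B: 26·2 + 13·4 + 34·4 + 14·4 + 34·4 + 16·2 + 24·3 = 536
E: 26·1 + 13·1 + 34·2 + 14·2 + 34·3 + 16·3 + 24·0 = 285
C: 26·0 + 13·3 + 34·1 + 14·1 + 34·0 + 16·4 + 24·2 = 199
D: 26·3 + 13·0 + 34·3 + 14·0 + 34·1 + 16·0 + 24·4 = 310
A: 26·4 + 13·2 + 34·0 + 14·3 + 34·2 + 16·1 + 24·1 = 280
B has the highest Borda score (536).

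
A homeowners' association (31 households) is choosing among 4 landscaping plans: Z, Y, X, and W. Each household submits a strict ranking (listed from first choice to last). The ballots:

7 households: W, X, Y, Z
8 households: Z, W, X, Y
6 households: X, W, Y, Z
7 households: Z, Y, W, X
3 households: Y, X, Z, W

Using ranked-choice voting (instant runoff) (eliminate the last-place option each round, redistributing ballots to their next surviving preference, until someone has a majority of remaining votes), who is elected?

X

Round 1: Z 15, Y 3, X 6, W 7. Eliminate Y.
Round 2: Z 15, X 9, W 7. Eliminate W.
Round 3: Z 15, X 16. X has a majority.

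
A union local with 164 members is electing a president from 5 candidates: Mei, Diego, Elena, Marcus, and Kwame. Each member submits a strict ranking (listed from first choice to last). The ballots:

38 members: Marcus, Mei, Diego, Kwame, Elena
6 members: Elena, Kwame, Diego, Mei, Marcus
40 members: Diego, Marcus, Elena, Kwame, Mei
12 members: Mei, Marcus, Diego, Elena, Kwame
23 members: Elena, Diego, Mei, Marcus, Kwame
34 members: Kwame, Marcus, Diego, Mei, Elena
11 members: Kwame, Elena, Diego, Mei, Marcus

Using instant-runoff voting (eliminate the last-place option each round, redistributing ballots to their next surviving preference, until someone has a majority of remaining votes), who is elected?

Round 1: Mei 12, Diego 40, Elena 29, Marcus 38, Kwame 45. Eliminate Mei.
Round 2: Diego 40, Elena 29, Marcus 50, Kwame 45. Eliminate Elena.
Round 3: Diego 63, Marcus 50, Kwame 51. Eliminate Marcus.
Round 4: Diego 113, Kwame 51. Diego has a majority.

Diego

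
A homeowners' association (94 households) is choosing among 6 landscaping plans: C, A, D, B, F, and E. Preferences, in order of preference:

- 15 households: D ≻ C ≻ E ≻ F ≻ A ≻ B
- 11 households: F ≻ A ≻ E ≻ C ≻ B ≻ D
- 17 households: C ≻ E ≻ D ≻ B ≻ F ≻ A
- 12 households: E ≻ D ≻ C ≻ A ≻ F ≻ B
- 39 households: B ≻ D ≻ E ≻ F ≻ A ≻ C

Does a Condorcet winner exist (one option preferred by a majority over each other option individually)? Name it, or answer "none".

Checking pairwise contests:
A beats C 50–44.
D beats A 83–11.
B beats D 50–44.
C beats B 55–39.
D beats F 83–11.
D beats E 54–40.
Every option loses at least one head-to-head, so there is no Condorcet winner.

none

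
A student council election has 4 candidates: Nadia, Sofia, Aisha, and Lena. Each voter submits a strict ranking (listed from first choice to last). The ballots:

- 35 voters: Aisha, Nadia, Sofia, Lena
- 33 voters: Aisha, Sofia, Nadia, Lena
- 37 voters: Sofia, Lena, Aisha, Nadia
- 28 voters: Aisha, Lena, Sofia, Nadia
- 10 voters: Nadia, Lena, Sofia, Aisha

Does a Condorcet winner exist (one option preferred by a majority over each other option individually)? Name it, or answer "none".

Aisha

Aisha vs Nadia: 133–10 for Aisha.
Aisha vs Sofia: 96–47 for Aisha.
Aisha vs Lena: 96–47 for Aisha.
Aisha beats every other option head-to-head.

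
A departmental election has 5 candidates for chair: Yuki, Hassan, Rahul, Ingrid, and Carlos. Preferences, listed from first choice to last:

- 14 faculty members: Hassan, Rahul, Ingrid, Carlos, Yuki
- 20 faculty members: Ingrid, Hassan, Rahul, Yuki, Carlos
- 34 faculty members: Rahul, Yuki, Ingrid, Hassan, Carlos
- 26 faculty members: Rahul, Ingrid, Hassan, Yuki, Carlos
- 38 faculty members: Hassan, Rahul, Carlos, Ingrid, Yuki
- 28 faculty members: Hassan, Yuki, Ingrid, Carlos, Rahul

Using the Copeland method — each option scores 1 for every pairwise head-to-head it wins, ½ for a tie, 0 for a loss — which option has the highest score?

Yuki: beats Carlos; loses to Hassan, Rahul, and Ingrid → score 1.
Hassan: beats Yuki, Rahul, and Carlos; ties Ingrid → score 3.5.
Rahul: beats Yuki, Ingrid, and Carlos; loses to Hassan → score 3.
Ingrid: beats Yuki and Carlos; ties Hassan; loses to Rahul → score 2.5.
Carlos: loses to Yuki, Hassan, Rahul, and Ingrid → score 0.
Hassan has the best pairwise record.

Hassan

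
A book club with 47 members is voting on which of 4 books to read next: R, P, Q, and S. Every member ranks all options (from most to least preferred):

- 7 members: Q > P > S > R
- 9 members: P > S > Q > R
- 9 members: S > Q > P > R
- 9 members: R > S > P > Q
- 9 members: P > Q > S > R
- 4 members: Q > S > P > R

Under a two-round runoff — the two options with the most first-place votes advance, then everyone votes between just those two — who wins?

Round 1 first-place votes: R 9, P 18, Q 11, S 9.
P and Q advance.
Runoff: P is preferred to Q by 27 voters; Q by 20.
P wins the runoff.

P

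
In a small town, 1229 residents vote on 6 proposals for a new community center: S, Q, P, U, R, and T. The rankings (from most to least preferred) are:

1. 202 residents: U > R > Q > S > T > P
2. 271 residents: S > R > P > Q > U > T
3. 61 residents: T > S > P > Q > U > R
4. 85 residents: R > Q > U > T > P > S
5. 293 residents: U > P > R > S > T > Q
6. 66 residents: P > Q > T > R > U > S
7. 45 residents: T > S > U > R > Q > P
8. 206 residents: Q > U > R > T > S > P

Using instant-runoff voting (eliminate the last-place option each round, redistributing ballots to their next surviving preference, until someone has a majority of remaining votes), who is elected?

Round 1: S 271, Q 206, P 66, U 495, R 85, T 106. Eliminate P.
Round 2: S 271, Q 272, U 495, R 85, T 106. Eliminate R.
Round 3: S 271, Q 357, U 495, T 106. Eliminate T.
Round 4: S 377, Q 357, U 495. Eliminate Q.
Round 5: S 377, U 852. U has a majority.

U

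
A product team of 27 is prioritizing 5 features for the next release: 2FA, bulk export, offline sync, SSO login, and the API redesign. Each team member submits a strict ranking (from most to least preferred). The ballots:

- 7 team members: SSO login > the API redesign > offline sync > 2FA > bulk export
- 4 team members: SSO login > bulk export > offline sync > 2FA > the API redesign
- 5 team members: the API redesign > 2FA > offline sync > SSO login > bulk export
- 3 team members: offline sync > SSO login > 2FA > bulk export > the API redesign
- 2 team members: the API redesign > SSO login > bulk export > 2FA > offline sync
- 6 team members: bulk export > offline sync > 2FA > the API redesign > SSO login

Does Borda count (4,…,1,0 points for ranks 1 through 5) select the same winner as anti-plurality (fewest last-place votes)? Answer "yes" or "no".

Borda — scores: 2FA 46, bulk export 43, offline sync 62, SSO login 64, the API redesign 55. Winner: SSO login.
Anti-plurality — last-place votes: 2FA 0, bulk export 12, offline sync 2, SSO login 6, the API redesign 7. Winner: 2FA.
The two methods disagree.

no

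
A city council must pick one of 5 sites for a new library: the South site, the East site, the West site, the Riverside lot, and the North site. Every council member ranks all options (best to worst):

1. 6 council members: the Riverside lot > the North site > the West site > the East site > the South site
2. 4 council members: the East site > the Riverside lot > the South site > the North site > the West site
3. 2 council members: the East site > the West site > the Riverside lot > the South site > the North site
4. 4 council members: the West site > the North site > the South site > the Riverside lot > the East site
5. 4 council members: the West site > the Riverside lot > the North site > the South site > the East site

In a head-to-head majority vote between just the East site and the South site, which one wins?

Voters preferring the East site to the South site: 12; preferring the South site to the East site: 8.
the East site wins the head-to-head.

the East site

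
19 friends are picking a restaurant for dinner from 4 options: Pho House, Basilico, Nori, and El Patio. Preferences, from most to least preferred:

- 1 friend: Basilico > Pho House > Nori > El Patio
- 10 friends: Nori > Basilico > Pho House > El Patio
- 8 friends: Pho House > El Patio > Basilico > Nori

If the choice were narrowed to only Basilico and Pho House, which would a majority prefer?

Voters preferring Basilico to Pho House: 11; preferring Pho House to Basilico: 8.
Basilico wins the head-to-head.

Basilico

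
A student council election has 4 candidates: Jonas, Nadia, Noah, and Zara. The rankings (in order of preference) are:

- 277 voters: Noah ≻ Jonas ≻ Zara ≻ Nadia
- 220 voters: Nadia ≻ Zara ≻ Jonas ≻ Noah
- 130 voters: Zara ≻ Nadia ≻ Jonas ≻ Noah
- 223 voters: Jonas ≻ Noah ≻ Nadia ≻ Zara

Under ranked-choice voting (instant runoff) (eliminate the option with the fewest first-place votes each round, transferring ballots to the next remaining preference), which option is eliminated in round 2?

Jonas

Round 1: Jonas 223, Nadia 220, Noah 277, Zara 130. Eliminate Zara.
Round 2: Jonas 223, Nadia 350, Noah 277. Eliminate Jonas.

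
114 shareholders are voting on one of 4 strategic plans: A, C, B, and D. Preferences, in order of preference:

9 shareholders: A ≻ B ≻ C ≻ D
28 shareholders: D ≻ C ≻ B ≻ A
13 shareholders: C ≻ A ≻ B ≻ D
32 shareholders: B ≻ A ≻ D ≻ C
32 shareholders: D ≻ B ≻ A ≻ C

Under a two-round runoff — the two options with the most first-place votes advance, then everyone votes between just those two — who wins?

Round 1 first-place votes: A 9, C 13, B 32, D 60.
D and B advance.
Runoff: D is preferred to B by 60 voters; B by 54.
D wins the runoff.

D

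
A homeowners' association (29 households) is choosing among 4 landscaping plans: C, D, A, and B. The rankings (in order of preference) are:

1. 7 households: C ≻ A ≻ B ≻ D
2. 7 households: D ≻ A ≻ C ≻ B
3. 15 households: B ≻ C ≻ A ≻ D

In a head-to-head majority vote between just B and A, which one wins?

Voters preferring B to A: 15; preferring A to B: 14.
B wins the head-to-head.

B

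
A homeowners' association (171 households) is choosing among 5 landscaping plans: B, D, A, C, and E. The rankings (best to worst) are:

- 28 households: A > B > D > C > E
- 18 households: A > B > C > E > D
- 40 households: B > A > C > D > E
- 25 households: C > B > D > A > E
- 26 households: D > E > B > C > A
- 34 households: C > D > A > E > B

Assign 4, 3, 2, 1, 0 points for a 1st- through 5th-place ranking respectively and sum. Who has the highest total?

B: 28·3 + 18·3 + 40·4 + 25·3 + 26·2 + 34·0 = 425
D: 28·2 + 18·0 + 40·1 + 25·2 + 26·4 + 34·3 = 352
A: 28·4 + 18·4 + 40·3 + 25·1 + 26·0 + 34·2 = 397
C: 28·1 + 18·2 + 40·2 + 25·4 + 26·1 + 34·4 = 406
E: 28·0 + 18·1 + 40·0 + 25·0 + 26·3 + 34·1 = 130
B has the highest Borda score (425).

B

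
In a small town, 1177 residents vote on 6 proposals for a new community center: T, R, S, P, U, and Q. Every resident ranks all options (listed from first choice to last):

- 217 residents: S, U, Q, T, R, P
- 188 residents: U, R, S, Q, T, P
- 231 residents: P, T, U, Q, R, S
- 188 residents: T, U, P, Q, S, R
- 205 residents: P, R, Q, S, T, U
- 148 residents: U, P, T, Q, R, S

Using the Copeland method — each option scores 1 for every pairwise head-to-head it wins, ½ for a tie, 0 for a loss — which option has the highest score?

T: beats R, P, and U; loses to S and Q → score 3.
R: beats S; loses to T, P, U, and Q → score 1.
S: beats T; loses to R, P, U, and Q → score 1.
P: beats R, S, and Q; loses to T and U → score 3.
U: beats R, S, P, and Q; loses to T → score 4.
Q: beats T, R, and S; loses to P and U → score 3.
U has the best pairwise record.

U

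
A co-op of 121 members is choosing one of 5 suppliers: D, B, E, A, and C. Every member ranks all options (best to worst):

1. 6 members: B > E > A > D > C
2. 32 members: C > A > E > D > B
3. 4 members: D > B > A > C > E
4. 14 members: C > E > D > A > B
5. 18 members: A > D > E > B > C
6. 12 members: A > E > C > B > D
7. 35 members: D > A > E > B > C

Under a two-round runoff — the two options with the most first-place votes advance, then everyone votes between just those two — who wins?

Round 1 first-place votes: D 39, B 6, E 0, A 30, C 46.
C and D advance.
Runoff: C is preferred to D by 58 voters; D by 63.
D wins the runoff.

D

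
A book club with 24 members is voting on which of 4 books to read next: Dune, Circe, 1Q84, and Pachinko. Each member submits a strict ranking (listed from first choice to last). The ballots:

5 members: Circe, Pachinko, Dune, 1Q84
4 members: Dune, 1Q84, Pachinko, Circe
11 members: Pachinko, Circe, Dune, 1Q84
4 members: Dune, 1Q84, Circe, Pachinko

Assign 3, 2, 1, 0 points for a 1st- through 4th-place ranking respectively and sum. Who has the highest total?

Dune: 5·1 + 4·3 + 11·1 + 4·3 = 40
Circe: 5·3 + 4·0 + 11·2 + 4·1 = 41
1Q84: 5·0 + 4·2 + 11·0 + 4·2 = 16
Pachinko: 5·2 + 4·1 + 11·3 + 4·0 = 47
Pachinko has the highest Borda score (47).

Pachinko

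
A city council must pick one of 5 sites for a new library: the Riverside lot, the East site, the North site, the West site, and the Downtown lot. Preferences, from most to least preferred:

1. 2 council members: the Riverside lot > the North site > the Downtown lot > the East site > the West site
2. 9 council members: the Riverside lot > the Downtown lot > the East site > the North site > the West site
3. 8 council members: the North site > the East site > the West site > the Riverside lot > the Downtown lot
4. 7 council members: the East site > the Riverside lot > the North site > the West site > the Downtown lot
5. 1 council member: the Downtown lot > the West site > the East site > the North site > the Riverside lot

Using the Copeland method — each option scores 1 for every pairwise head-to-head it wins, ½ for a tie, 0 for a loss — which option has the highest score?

the East site

the Riverside lot: beats the North site, the West site, and the Downtown lot; loses to the East site → score 3.
the East site: beats the Riverside lot, the North site, the West site, and the Downtown lot → score 4.
the North site: beats the West site and the Downtown lot; loses to the Riverside lot and the East site → score 2.
the West site: beats the Downtown lot; loses to the Riverside lot, the East site, and the North site → score 1.
the Downtown lot: loses to the Riverside lot, the East site, the North site, and the West site → score 0.
the East site has the best pairwise record.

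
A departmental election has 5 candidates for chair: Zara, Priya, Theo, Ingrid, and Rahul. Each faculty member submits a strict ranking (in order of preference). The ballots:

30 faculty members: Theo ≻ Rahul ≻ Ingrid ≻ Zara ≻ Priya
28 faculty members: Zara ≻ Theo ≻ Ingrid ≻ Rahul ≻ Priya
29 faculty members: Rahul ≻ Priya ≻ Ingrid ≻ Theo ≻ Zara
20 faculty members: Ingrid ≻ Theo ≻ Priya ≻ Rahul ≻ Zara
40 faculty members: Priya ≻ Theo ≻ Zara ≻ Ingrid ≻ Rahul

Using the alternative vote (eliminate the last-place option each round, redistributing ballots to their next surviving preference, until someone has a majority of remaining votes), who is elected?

Round 1: Zara 28, Priya 40, Theo 30, Ingrid 20, Rahul 29. Eliminate Ingrid.
Round 2: Zara 28, Priya 40, Theo 50, Rahul 29. Eliminate Zara.
Round 3: Priya 40, Theo 78, Rahul 29. Theo has a majority.

Theo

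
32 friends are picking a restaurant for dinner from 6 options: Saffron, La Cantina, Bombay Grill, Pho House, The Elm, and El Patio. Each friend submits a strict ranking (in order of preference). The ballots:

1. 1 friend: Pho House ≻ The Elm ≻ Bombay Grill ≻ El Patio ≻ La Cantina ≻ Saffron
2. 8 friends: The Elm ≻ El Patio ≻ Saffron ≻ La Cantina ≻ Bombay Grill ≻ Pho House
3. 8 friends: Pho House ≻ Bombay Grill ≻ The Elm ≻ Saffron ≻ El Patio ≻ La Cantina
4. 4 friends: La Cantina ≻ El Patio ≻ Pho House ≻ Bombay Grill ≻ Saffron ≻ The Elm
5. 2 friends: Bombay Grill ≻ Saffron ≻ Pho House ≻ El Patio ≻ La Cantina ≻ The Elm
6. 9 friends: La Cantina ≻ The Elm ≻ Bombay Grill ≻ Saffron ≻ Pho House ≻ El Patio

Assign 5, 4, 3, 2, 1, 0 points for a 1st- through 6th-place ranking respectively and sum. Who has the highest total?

The Elm

Saffron: 1·0 + 8·3 + 8·2 + 4·1 + 2·4 + 9·2 = 70
La Cantina: 1·1 + 8·2 + 8·0 + 4·5 + 2·1 + 9·5 = 84
Bombay Grill: 1·3 + 8·1 + 8·4 + 4·2 + 2·5 + 9·3 = 88
Pho House: 1·5 + 8·0 + 8·5 + 4·3 + 2·3 + 9·1 = 72
The Elm: 1·4 + 8·5 + 8·3 + 4·0 + 2·0 + 9·4 = 104
El Patio: 1·2 + 8·4 + 8·1 + 4·4 + 2·2 + 9·0 = 62
The Elm has the highest Borda score (104).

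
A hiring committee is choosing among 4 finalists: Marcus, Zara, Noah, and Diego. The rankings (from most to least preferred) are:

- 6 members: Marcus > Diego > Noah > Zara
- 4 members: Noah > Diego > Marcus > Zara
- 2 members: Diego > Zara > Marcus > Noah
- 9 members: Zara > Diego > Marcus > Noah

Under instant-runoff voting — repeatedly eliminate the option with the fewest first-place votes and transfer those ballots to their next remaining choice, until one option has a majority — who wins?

Round 1: Marcus 6, Zara 9, Noah 4, Diego 2. Eliminate Diego.
Round 2: Marcus 6, Zara 11, Noah 4. Zara has a majority.

Zara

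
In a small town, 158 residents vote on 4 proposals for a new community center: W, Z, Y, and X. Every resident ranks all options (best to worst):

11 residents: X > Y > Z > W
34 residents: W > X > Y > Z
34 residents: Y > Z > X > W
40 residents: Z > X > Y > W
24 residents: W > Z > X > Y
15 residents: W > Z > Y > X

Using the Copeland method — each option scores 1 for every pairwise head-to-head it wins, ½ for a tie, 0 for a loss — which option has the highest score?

W: loses to Z, Y, and X → score 0.
Z: beats W and X; ties Y → score 2.5.
Y: beats W; ties Z; loses to X → score 1.5.
X: beats W and Y; loses to Z → score 2.
Z has the best pairwise record.

Z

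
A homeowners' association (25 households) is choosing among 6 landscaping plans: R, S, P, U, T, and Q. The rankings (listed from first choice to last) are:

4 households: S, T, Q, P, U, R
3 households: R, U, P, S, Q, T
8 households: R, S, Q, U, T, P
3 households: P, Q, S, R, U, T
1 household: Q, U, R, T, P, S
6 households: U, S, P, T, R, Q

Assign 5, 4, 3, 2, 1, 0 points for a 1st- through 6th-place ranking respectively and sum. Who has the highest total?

S

R: 4·0 + 3·5 + 8·5 + 3·2 + 1·3 + 6·1 = 70
S: 4·5 + 3·2 + 8·4 + 3·3 + 1·0 + 6·4 = 91
P: 4·2 + 3·3 + 8·0 + 3·5 + 1·1 + 6·3 = 51
U: 4·1 + 3·4 + 8·2 + 3·1 + 1·4 + 6·5 = 69
T: 4·4 + 3·0 + 8·1 + 3·0 + 1·2 + 6·2 = 38
Q: 4·3 + 3·1 + 8·3 + 3·4 + 1·5 + 6·0 = 56
S has the highest Borda score (91).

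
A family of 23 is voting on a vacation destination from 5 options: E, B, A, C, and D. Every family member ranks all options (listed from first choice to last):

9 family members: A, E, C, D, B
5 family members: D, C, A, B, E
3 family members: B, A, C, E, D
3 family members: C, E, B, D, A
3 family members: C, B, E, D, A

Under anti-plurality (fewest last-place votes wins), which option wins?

C

Last-place votes: E 5, B 9, A 6, C 0, D 3.
C is ranked last by the fewest voters, so C wins.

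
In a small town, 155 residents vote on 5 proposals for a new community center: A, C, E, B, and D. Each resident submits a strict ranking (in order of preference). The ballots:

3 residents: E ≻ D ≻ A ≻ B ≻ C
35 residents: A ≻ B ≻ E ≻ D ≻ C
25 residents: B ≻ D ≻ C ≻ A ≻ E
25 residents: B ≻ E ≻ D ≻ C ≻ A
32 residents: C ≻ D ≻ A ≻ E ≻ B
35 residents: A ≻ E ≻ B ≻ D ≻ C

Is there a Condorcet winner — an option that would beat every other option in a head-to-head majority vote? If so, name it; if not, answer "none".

Checking pairwise contests:
C beats A 82–73.
E beats C 98–57.
A beats E 127–28.
A beats B 105–50.
E beats D 98–57.
Every option loses at least one head-to-head, so there is no Condorcet winner.

none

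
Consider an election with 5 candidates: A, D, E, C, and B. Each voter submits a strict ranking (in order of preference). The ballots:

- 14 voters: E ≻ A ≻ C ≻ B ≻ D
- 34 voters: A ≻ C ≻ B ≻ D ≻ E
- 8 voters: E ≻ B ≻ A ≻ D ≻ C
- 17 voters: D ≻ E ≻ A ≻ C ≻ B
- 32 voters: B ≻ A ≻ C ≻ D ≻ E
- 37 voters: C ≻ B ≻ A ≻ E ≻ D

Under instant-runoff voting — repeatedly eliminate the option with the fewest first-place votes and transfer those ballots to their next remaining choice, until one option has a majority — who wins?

A

Round 1: A 34, D 17, E 22, C 37, B 32. Eliminate D.
Round 2: A 34, E 39, C 37, B 32. Eliminate B.
Round 3: A 66, E 39, C 37. Eliminate C.
Round 4: A 103, E 39. A has a majority.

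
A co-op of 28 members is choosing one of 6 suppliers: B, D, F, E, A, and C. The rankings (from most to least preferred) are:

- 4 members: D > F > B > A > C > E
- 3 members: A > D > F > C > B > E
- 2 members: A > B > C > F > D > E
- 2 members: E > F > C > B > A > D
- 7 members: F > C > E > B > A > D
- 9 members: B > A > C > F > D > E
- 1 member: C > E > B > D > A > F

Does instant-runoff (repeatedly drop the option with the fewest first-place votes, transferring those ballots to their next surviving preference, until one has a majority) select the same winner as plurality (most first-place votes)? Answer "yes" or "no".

no

Instant-runoff — R1 B 9, D 4, F 7, E 2, A 5, C 1 (C out); R2 B 9, D 4, F 7, E 3, A 5 (E out); R3 B 10, D 4, F 9, A 5 (D out); R4 B 10, F 13, A 5 (A out); R5 B 12, F 16 (F winner). Winner: F.
Plurality — first-place votes: B 9, D 4, F 7, E 2, A 5, C 1. Winner: B.
The two methods disagree.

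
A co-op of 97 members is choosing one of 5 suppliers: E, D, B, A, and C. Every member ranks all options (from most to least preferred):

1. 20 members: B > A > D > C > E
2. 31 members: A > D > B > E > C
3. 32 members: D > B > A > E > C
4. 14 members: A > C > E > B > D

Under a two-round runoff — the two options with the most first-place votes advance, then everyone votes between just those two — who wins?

A

Round 1 first-place votes: E 0, D 32, B 20, A 45, C 0.
A and D advance.
Runoff: A is preferred to D by 65 voters; D by 32.
A wins the runoff.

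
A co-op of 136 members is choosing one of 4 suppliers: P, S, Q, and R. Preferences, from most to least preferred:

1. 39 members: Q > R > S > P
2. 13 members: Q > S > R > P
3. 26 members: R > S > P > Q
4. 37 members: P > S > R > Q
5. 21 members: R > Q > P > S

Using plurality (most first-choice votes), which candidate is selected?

First-place votes: P 37, S 0, Q 52, R 47.
Q has the most first-place votes.

Q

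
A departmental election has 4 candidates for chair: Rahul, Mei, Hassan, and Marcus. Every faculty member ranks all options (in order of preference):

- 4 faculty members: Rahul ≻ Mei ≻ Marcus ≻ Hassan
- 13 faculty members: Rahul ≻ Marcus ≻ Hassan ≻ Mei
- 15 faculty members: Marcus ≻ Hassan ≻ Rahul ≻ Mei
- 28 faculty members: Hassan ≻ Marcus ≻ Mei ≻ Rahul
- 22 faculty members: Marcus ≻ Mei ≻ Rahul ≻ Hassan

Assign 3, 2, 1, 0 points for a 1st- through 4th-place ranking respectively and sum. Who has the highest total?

Rahul: 4·3 + 13·3 + 15·1 + 28·0 + 22·1 = 88
Mei: 4·2 + 13·0 + 15·0 + 28·1 + 22·2 = 80
Hassan: 4·0 + 13·1 + 15·2 + 28·3 + 22·0 = 127
Marcus: 4·1 + 13·2 + 15·3 + 28·2 + 22·3 = 197
Marcus has the highest Borda score (197).

Marcus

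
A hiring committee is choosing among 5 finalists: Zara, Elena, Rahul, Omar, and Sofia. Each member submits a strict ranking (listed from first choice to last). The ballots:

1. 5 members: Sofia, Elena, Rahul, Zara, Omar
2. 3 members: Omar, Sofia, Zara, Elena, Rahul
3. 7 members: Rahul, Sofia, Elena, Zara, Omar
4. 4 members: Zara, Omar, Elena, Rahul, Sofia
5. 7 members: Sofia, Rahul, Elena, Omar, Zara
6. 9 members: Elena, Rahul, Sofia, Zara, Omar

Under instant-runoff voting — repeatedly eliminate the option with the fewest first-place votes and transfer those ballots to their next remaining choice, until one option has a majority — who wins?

Round 1: Zara 4, Elena 9, Rahul 7, Omar 3, Sofia 12. Eliminate Omar.
Round 2: Zara 4, Elena 9, Rahul 7, Sofia 15. Eliminate Zara.
Round 3: Elena 13, Rahul 7, Sofia 15. Eliminate Rahul.
Round 4: Elena 13, Sofia 22. Sofia has a majority.

Sofia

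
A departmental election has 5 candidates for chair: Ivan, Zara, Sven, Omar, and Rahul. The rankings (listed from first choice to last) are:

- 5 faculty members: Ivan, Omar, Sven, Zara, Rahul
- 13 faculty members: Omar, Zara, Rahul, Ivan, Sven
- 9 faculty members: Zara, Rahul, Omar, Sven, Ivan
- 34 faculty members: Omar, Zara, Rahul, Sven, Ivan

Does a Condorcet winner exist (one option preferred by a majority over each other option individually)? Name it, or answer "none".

Omar vs Ivan: 56–5 for Omar.
Omar vs Zara: 52–9 for Omar.
Omar vs Sven: 61–0 for Omar.
Omar vs Rahul: 52–9 for Omar.
Omar beats every other option head-to-head.

Omar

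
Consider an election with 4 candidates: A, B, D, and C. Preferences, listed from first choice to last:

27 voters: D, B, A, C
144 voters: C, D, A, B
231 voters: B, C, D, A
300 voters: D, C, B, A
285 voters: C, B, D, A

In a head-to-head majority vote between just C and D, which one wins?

Voters preferring C to D: 660; preferring D to C: 327.
C wins the head-to-head.

C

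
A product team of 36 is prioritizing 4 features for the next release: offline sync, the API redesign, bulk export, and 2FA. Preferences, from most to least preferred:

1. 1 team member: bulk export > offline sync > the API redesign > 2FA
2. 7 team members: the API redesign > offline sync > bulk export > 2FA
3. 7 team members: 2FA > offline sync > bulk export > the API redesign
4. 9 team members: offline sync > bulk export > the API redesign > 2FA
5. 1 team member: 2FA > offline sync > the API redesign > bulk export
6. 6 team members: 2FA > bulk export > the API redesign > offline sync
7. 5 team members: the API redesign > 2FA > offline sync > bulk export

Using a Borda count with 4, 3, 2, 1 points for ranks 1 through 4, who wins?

offline sync: 1·3 + 7·3 + 7·3 + 9·4 + 1·3 + 6·1 + 5·2 = 100
the API redesign: 1·2 + 7·4 + 7·1 + 9·2 + 1·2 + 6·2 + 5·4 = 89
bulk export: 1·4 + 7·2 + 7·2 + 9·3 + 1·1 + 6·3 + 5·1 = 83
2FA: 1·1 + 7·1 + 7·4 + 9·1 + 1·4 + 6·4 + 5·3 = 88
offline sync has the highest Borda score (100).

offline sync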